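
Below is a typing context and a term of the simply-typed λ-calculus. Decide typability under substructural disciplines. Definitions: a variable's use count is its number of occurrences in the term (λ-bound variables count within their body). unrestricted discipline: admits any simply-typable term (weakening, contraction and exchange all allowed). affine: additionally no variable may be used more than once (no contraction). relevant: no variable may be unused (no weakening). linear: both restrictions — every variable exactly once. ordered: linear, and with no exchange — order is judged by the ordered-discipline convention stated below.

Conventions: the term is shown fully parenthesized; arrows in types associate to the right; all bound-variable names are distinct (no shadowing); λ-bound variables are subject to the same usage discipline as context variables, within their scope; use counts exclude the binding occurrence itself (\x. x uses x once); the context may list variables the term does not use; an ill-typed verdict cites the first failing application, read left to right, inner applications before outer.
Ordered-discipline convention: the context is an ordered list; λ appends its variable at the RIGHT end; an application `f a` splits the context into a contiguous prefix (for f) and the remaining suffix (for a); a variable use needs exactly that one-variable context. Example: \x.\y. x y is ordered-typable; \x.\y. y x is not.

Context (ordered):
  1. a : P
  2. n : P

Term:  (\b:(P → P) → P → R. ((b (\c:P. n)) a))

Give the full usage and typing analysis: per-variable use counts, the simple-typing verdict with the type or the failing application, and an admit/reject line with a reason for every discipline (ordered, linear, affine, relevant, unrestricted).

usage: a=1, n=1, b (bound)=1, c (bound)=0
uses in reading order: b, n, a
typing: the term checks, with type ((P → P) → P → R) → R
ordered: ✗ — c left unused
linear: ✗ — c left unused
affine: ✓ — none of a, n, b, c used more than once
relevant: ✗ — c left unused
unrestricted: ✓ — well-typed at ((P → P) → P → R) → R; no restrictions here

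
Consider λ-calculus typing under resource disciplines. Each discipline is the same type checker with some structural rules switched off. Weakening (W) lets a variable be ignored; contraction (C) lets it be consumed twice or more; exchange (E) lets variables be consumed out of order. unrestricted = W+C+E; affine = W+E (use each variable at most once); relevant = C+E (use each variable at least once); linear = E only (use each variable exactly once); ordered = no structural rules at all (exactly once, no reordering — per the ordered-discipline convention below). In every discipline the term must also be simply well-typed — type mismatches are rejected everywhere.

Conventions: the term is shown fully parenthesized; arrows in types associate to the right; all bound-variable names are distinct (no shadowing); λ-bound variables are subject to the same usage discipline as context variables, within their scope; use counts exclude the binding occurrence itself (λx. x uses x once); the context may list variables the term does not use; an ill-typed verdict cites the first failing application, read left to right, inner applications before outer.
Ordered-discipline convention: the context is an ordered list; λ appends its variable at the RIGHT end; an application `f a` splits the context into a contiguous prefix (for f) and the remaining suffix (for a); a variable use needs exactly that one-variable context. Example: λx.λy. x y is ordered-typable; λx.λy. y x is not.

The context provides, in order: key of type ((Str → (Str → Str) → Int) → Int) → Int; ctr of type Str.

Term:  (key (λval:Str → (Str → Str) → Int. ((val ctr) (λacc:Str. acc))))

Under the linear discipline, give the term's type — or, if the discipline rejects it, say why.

term : Int
variable uses: key ×1; ctr ×1; val (λ-bound) ×1; acc (λ-bound) ×1
use order (left to right): key, val, ctr, acc
typing: well-typed — term : Int
per-discipline verdicts: ordered ✗; linear ✓; affine ✓; relevant ✓; unrestricted ✓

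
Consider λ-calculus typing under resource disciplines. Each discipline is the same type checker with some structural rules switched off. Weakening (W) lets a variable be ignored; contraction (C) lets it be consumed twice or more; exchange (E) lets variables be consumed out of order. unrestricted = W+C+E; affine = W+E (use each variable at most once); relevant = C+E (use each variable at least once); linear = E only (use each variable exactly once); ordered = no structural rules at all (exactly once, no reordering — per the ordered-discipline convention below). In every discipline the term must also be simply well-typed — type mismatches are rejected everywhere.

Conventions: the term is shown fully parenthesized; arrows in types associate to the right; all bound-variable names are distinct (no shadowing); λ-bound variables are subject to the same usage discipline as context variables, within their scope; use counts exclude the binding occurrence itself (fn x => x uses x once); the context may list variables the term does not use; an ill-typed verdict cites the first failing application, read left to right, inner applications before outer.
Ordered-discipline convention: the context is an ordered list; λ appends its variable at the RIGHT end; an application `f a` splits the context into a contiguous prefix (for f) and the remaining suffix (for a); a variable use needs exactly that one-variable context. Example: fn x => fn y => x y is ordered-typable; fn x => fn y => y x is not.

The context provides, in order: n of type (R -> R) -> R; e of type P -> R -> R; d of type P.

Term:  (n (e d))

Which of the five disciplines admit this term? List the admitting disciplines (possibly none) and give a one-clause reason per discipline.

accepted by: ordered, linear, affine, relevant, unrestricted
variable uses: n ×1, e ×1, d ×1
use order (left to right): n, e, d
typing: well-typed — term : R
ordered: ✓ — one use each (n, e, d); ordered split holds
linear: ✓ — each of n, e, d used exactly once
affine: ✓ — n, e, d: no repeats, contraction unneeded
relevant: ✓ — none of n, e, d goes unused
unrestricted: ✓ — typability at R is all that's needed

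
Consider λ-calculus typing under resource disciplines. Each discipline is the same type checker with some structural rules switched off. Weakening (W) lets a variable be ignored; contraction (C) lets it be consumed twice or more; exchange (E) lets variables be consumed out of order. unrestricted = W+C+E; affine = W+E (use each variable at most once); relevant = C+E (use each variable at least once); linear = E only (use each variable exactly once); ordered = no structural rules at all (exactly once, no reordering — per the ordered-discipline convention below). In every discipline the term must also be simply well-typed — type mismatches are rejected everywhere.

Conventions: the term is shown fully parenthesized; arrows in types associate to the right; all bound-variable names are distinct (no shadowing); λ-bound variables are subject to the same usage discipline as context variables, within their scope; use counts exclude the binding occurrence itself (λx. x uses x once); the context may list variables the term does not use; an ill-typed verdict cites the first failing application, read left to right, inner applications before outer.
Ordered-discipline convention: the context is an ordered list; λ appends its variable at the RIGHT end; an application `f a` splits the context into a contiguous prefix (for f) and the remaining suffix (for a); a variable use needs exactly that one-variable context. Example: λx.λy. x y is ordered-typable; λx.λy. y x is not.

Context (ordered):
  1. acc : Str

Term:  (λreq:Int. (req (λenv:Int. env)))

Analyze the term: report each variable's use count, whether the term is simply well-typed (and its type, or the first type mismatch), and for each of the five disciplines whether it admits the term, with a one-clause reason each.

usage: acc: 0; req (λ-bound): 1; env (λ-bound): 1
uses in reading order: req, env
typing: ill-typed: non-function type Int applied to an argument
ordered ✗ (not simply typable)
linear ✗ (fails simple typing)
affine ✗ (a type mismatch blocks all five)
relevant ✗ (the type mismatch rejects it)
unrestricted ✗ (not simply typable)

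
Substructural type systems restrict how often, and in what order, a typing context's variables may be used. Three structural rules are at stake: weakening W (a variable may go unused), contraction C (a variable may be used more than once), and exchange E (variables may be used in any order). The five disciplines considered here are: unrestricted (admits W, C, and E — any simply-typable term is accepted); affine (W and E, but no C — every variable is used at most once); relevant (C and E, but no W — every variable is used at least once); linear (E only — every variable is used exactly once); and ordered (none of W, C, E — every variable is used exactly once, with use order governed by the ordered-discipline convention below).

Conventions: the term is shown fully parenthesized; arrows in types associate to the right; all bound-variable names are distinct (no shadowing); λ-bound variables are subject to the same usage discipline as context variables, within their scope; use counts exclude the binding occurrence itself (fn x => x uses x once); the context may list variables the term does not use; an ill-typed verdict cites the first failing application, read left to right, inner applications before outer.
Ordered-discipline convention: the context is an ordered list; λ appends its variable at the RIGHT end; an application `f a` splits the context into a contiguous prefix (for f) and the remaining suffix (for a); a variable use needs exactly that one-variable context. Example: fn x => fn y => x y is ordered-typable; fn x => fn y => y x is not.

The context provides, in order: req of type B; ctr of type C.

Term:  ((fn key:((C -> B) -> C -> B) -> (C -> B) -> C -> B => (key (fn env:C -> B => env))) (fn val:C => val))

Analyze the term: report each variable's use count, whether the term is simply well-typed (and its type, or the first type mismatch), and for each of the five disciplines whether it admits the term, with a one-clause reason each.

usage: req: 0; ctr: 0; key (λ-bound): 1; env (λ-bound): 1; val (λ-bound): 1
left-to-right use order: key, env, val
typing: ill-typed: argument of type C -> C where ((C -> B) -> C -> B) -> (C -> B) -> C -> B is required
ordered: ✗ — fails simple typing
linear: ✗ — a type mismatch blocks all five
affine: ✗ — the type mismatch rejects it
relevant: ✗ — not simply typable
unrestricted: ✗ — fails simple typing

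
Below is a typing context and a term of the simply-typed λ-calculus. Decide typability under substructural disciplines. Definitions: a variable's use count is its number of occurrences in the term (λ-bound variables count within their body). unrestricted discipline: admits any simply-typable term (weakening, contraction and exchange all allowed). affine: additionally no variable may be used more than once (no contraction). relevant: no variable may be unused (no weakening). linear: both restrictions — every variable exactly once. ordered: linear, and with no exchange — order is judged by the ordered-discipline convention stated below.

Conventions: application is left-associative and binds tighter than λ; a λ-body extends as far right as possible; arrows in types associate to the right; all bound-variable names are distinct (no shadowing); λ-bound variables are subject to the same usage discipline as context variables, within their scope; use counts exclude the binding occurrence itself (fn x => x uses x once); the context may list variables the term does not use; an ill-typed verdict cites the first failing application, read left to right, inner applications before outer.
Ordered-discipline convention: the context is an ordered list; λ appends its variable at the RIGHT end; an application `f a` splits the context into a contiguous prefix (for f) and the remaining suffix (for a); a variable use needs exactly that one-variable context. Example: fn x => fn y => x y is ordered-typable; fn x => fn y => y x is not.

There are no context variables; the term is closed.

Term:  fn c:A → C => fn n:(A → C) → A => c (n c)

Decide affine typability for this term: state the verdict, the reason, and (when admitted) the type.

no — c ×2 used more than once (contraction)
counts: c (bound): 2, n (bound): 1
order of uses: c, n, c
typing: well-typed at (A → C) → ((A → C) → A) → C
all disciplines: ordered ✗ · linear ✗ · affine ✗ · relevant ✓ · unrestricted ✓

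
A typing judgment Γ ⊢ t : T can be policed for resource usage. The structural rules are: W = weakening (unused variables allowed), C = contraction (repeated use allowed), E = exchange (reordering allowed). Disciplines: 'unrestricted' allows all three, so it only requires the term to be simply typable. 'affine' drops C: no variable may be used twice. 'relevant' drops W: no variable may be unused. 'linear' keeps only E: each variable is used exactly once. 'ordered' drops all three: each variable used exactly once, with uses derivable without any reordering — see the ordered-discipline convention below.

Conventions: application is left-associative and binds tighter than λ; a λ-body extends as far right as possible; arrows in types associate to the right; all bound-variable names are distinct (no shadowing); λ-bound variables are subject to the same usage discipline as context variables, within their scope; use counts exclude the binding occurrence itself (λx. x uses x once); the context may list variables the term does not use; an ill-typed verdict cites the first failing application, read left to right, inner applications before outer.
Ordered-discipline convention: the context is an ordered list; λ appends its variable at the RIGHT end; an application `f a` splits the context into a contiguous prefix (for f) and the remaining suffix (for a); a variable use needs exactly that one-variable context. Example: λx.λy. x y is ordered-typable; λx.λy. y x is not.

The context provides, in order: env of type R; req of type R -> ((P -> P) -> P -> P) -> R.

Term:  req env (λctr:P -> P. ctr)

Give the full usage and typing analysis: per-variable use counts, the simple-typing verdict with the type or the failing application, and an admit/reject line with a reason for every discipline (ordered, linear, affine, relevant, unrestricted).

variable uses: env=1, req=1, ctr [bound]=1
order of uses: req, env, ctr
typing: well-typed — term : R
ordered: ✗ — needs exchange: uses follow req, env, ctr
linear: ✓ — single use per variable (env, req, ctr)
affine: ✓ — env, req, ctr: no repeats, contraction unneeded
relevant: ✓ — at least one use each (env, req, ctr)
unrestricted: ✓ — simply typable at R; W, C, E all held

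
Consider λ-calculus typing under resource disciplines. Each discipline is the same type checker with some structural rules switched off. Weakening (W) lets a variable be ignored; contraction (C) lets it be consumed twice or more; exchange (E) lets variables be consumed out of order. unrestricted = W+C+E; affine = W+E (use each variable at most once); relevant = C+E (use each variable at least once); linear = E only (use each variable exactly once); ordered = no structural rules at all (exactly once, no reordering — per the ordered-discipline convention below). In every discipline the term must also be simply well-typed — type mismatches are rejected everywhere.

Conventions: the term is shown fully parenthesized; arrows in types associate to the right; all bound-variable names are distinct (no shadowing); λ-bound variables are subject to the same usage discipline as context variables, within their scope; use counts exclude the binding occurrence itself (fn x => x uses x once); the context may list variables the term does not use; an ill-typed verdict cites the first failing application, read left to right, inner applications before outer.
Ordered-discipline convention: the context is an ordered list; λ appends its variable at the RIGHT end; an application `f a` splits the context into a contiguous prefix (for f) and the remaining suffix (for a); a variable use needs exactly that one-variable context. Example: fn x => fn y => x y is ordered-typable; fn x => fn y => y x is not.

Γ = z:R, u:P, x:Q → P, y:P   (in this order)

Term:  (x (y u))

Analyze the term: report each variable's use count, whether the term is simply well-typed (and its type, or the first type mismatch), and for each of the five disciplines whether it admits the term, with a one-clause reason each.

variable uses: z ×0; u ×1; x ×1; y ×1
uses in reading order: x, y, u
typing: ill-typed: non-arrow in function slot: P
ordered ✗ (not simply typable)
linear ✗ (fails simple typing)
affine ✗ (a type mismatch blocks all five)
relevant ✗ (the type mismatch rejects it)
unrestricted ✗ (not simply typable)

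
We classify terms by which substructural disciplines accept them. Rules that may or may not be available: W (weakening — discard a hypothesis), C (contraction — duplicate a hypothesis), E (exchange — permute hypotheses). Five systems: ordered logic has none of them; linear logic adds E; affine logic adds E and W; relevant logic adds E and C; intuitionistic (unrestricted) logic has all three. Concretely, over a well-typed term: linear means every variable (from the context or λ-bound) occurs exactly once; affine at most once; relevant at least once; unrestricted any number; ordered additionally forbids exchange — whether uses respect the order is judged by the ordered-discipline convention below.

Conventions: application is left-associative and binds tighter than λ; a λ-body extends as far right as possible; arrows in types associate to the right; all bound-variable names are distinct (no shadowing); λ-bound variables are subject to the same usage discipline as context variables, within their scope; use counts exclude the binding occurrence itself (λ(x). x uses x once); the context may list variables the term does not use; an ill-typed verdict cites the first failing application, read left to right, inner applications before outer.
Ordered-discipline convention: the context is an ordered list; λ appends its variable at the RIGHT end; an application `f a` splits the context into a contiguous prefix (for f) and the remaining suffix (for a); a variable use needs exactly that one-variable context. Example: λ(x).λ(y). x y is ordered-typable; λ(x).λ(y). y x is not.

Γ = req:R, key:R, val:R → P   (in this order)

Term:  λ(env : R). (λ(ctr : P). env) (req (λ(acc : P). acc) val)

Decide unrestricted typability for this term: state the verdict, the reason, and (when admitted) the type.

no — a type mismatch blocks all five
use counts: req: 1×; key: 0×; val: 1×; env [bound]: 1×; ctr [bound]: 0×; acc [bound]: 1×
use order (left to right): env, req, acc, val
typing: ill-typed: can't apply a value of type R
summary: ordered ✗, linear ✗, affine ✗, relevant ✗, unrestricted ✗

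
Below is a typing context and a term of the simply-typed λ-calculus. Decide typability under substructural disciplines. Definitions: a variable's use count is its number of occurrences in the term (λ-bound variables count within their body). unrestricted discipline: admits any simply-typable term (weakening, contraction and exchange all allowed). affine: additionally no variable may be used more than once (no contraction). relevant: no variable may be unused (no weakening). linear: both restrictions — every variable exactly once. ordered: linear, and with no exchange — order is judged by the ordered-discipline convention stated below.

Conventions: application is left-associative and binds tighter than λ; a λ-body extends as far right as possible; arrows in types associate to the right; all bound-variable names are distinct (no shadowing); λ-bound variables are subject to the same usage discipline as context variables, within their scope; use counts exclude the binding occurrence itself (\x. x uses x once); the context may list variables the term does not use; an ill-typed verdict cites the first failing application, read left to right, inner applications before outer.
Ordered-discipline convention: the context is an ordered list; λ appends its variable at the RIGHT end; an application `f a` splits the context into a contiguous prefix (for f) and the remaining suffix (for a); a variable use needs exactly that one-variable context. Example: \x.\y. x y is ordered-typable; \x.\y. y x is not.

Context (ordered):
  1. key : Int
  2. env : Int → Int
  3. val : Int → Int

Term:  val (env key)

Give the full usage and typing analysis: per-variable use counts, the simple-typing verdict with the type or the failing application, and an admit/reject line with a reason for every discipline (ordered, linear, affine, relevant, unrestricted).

variable uses: key=1, env=1, val=1
left-to-right use order: val, env, key
typing: well-typed at Int
ordered: ✗ — use order val, env, key needs exchange
linear: ✓ — key, env, val: one use apiece
affine: ✓ — at most one use each (key, env, val)
relevant: ✓ — none of key, env, val goes unused
unrestricted: ✓ — simply typable at Int; W, C, E all held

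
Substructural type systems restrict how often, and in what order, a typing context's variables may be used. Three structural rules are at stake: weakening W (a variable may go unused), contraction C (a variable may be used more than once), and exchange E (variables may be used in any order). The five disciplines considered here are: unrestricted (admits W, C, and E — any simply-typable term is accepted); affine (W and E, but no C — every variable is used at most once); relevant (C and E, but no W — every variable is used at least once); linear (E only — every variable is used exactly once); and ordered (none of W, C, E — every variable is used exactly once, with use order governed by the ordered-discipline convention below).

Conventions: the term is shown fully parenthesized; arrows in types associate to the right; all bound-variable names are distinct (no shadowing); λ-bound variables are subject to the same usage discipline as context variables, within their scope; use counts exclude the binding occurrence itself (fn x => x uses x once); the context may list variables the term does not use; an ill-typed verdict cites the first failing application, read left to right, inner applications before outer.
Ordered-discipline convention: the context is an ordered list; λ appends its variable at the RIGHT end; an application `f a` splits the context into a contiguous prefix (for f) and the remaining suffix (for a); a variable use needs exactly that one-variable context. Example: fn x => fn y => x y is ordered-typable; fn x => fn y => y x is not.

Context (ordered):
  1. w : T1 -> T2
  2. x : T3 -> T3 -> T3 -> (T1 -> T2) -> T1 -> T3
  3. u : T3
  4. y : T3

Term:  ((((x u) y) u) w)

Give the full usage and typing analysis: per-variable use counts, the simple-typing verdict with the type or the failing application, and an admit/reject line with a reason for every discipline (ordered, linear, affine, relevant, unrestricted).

usage: w ×1, x ×1, u ×2, y ×1
left-to-right use order: x, u, y, u, w
typing: ✓ — T1 -> T3
ordered: ✗ — uses contraction: u ×2
linear: ✗ — uses contraction: u ×2
affine: ✗ — uses contraction: u ×2
relevant: ✓ — w, x, u, y: all used, weakening unneeded
unrestricted: ✓ — typability at T1 -> T3 is all that's needed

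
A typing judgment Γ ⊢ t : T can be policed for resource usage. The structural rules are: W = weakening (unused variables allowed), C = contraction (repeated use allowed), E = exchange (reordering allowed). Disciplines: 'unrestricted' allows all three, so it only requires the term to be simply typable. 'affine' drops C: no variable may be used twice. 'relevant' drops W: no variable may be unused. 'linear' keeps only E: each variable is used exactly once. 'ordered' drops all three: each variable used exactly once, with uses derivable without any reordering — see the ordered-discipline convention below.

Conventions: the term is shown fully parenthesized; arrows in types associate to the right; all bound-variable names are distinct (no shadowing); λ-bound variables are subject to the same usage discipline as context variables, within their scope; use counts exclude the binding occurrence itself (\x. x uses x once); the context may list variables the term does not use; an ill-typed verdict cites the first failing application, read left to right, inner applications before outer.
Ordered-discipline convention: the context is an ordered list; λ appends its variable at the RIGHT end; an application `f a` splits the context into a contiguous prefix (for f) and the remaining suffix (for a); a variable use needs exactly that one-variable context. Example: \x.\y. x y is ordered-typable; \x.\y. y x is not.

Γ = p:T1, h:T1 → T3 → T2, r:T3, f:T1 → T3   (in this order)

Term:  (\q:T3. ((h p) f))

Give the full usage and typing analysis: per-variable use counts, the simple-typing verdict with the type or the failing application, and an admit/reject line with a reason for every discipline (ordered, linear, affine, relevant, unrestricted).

usage: p: 1; h: 1; r: 0; f: 1; q (bound): 0
use order (left to right): h, p, f
typing: ill-typed: an application expects T3 but receives T1 → T3
ordered: ✗, not simply typable
linear: ✗, fails simple typing
affine: ✗, a type mismatch blocks all five
relevant: ✗, the type mismatch rejects it
unrestricted: ✗, not simply typable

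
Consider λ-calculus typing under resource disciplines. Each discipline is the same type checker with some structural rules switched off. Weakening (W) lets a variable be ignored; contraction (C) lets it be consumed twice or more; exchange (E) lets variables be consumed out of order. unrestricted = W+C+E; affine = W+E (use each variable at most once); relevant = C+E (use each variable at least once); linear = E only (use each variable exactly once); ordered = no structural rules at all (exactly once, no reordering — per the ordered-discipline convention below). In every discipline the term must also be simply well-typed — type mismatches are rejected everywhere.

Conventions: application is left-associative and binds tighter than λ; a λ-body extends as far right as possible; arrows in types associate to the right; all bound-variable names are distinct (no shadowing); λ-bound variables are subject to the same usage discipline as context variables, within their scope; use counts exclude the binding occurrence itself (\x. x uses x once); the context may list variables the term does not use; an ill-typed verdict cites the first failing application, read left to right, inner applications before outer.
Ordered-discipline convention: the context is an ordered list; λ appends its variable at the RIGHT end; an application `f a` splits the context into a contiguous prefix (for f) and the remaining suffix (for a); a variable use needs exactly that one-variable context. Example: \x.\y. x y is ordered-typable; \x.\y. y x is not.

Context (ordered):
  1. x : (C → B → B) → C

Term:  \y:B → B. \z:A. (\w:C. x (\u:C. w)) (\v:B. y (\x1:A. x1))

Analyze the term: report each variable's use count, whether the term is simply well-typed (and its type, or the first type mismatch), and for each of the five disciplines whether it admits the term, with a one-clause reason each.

variable uses: x ×1; y (λ-bound) ×1; z (λ-bound) ×0; w (λ-bound) ×1; u (λ-bound) ×0; v (λ-bound) ×0; x1 (λ-bound) ×1
uses in reading order: x, w, y, x1
typing: ill-typed: a function awaiting C → B → B gets C → C
ordered: ✗ — not simply typable
linear: ✗ — fails simple typing
affine: ✗ — a type mismatch blocks all five
relevant: ✗ — the type mismatch rejects it
unrestricted: ✗ — not simply typable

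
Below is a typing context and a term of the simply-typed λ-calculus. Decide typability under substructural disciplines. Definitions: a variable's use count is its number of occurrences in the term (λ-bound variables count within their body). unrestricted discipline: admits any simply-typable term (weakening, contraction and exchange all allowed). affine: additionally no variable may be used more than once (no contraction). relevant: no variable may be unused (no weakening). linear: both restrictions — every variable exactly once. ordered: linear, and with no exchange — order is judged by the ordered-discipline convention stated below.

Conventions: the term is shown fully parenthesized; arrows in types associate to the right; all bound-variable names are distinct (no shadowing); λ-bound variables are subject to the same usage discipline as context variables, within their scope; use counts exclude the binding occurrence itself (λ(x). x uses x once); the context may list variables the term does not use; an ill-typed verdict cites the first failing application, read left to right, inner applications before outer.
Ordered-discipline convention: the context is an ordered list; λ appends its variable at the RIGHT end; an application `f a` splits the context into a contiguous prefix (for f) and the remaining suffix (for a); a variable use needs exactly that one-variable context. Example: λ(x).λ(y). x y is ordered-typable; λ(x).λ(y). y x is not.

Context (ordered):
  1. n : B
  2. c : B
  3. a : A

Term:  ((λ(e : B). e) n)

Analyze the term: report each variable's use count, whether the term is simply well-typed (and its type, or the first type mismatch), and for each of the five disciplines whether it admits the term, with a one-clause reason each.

variable uses: n ×1, c ×0, a ×0, e [bound] ×1
uses in reading order: e, n
typing: well-typed at B
ordered: ✗ — unused: c, a — weakening required
linear: ✗ — unused: c, a — weakening required
affine: ✓ — n, c, a, e: no repeats, contraction unneeded
relevant: ✗ — unused: c, a — weakening required
unrestricted: ✓ — simply typable at B; W, C, E all held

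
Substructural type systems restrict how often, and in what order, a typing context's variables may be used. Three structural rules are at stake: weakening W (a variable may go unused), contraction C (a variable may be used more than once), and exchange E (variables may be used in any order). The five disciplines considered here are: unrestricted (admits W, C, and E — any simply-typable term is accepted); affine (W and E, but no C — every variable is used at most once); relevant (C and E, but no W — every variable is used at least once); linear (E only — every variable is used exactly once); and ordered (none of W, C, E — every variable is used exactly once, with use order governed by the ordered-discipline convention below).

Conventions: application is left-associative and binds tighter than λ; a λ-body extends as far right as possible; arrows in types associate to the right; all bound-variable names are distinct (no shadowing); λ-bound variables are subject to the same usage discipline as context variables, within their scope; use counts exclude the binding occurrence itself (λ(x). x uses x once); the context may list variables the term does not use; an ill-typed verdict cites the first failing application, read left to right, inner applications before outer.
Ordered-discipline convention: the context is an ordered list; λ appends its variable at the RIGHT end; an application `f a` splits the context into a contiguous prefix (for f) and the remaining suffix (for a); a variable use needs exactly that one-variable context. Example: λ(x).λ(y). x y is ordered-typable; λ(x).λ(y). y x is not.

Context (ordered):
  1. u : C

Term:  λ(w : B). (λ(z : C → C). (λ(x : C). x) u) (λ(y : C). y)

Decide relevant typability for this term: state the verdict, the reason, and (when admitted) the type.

no — w, z left unused
counts: u ×1; w (bound) ×0; z (bound) ×0; x (bound) ×1; y (bound) ×1
order of uses: x, u, y
typing: well-typed — term : B → C
all disciplines: ordered ✗; linear ✗; affine ✓; relevant ✗; unrestricted ✓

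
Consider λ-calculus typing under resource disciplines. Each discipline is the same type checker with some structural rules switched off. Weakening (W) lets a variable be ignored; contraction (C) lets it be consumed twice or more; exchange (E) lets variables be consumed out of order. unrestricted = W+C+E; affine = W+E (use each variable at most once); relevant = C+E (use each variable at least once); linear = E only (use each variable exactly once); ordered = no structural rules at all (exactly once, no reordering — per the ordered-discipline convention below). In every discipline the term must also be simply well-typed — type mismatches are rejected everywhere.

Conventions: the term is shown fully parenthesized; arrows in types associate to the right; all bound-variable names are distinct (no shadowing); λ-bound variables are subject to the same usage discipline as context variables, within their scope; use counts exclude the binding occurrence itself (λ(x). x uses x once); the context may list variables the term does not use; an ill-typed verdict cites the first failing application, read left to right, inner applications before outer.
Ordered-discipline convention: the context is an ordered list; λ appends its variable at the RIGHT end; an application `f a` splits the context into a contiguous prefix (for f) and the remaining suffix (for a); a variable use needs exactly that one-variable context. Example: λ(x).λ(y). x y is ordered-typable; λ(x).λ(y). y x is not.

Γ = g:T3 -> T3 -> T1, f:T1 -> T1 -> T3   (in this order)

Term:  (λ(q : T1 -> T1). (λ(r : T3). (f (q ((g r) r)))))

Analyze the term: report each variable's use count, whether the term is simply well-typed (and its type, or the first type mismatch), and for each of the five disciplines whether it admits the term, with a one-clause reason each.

use counts: g=1; f=1; q (λ-bound)=1; r (λ-bound)=2
use order (left to right): f, q, g, r, r
typing: the term checks, with type (T1 -> T1) -> T3 -> T1 -> T3
ordered: ✗ — r ×2 used more than once (contraction)
linear: ✗ — r ×2 used more than once (contraction)
affine: ✗ — r ×2 used more than once (contraction)
relevant: ✓ — at least one use each (g, f, q, r)
unrestricted: ✓ — well-typed at (T1 -> T1) -> T3 -> T1 -> T3; no restrictions here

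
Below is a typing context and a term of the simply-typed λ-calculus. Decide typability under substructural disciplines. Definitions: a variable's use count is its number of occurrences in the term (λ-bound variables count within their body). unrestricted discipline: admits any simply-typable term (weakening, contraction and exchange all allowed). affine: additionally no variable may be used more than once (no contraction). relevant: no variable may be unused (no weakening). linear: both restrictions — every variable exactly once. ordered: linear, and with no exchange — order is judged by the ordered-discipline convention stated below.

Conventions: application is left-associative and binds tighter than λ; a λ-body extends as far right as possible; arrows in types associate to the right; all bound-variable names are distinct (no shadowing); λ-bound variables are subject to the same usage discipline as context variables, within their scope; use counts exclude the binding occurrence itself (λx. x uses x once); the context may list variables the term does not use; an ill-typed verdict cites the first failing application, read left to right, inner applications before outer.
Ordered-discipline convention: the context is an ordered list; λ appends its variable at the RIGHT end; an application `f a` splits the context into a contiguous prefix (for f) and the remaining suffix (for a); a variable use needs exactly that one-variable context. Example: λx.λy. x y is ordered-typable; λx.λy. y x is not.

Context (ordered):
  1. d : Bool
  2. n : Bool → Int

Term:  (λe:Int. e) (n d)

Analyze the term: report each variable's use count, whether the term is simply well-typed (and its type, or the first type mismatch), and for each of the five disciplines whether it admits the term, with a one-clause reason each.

counts: d: 1; n: 1; e (λ-bound): 1
uses in reading order: e, n, d
typing: ✓ — Int
ordered: ✗, no contiguous prefix/suffix split fits e, n, d
linear: ✓, d, n, e: one use apiece
affine: ✓, d, n, e: no repeats, contraction unneeded
relevant: ✓, every one of d, n, e appears
unrestricted: ✓, simply typable at Int; W, C, E all held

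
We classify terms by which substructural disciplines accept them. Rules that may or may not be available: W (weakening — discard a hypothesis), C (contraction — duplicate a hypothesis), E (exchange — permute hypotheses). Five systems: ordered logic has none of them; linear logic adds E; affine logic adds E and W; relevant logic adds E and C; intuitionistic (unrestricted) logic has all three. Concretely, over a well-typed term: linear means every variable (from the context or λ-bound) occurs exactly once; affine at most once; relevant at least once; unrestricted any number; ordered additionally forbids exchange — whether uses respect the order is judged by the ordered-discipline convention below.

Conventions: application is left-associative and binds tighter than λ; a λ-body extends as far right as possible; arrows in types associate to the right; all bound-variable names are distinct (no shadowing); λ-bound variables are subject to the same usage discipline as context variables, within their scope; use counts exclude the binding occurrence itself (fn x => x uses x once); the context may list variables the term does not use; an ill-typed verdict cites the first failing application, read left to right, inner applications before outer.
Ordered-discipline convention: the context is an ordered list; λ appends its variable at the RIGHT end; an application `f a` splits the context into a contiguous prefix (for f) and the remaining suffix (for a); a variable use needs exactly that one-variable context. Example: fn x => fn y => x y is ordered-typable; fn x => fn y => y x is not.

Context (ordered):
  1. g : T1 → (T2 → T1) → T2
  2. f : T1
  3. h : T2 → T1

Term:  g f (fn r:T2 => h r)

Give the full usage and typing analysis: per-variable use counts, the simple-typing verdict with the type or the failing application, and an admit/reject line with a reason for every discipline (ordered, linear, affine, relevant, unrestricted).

use counts: g=1, f=1, h=1, r (λ-bound)=1
use order (left to right): g, f, h, r
typing: the term checks, with type T2
ordered: ✓, single-use (g, f, h, r), ordered derivation ok
linear: ✓, single use per variable (g, f, h, r)
affine: ✓, g, f, h, r: no repeats, contraction unneeded
relevant: ✓, g, f, h, r: all used, weakening unneeded
unrestricted: ✓, well-typed at T2; no restrictions here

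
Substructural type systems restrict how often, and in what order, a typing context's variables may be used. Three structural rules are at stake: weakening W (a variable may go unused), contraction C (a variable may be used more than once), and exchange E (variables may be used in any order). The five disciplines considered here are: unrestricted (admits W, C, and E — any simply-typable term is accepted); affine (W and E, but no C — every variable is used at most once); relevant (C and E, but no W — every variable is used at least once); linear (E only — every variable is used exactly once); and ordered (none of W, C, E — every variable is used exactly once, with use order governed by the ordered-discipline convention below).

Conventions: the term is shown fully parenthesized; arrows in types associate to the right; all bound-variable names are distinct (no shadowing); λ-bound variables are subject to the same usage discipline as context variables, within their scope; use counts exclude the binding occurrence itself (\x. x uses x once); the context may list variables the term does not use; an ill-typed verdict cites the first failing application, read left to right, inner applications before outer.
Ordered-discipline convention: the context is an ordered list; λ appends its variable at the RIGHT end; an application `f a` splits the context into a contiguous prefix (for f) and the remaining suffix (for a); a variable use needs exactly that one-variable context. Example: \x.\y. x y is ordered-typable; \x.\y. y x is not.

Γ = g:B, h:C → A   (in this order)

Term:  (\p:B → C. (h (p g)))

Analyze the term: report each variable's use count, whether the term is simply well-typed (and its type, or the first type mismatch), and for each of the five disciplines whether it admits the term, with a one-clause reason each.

counts: g=1, h=1, p (bound)=1
uses in reading order: h, p, g
typing: ✓ — (B → C) → A
ordered: ✗ — use order h, p, g needs exchange
linear: ✓ — single use per variable (g, h, p)
affine: ✓ — g, h, p: no repeats, contraction unneeded
relevant: ✓ — g, h, p: all used, weakening unneeded
unrestricted: ✓ — type-checks ((B → C) → A) and nothing is barred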